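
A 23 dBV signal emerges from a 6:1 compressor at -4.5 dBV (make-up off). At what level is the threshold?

-10 dBV

Input is 33 dB above T (since output overshoot × R = input overshoot: (-4.5 − T)·6 = 23 − T gives T = -10 dBV).
Check: -10 + (23 − (-10))/6 = -10 + 5.5 = -4.5 dBV. ✓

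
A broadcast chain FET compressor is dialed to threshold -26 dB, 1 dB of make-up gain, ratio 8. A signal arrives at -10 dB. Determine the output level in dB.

-10 dB sits 16 dB over threshold.
The 16 dB excess becomes 2 dB after 8:1 reduction.
So the level is -26 + 2 = -24 dB; make-up adds 1 dB, giving -23 dB.

-23 dB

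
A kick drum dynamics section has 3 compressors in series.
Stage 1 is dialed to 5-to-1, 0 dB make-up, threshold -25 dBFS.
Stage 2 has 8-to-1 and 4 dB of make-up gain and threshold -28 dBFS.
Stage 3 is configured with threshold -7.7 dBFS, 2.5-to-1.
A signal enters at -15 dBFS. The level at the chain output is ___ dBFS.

Stage 1: overshoot 10 dB → 10/5 = 2 dB → -23 dBFS.
Stage 2: 5 dB above -28 dBFS, reduced 8:1 to 0.625 dB above → -27.375 dBFS; +4 dB make-up → -23.375 dBFS.
Stage 3: below threshold (-23.375 ≤ -7.7); passes unchanged; output -23.375 dBFS.

-23.375 dBFS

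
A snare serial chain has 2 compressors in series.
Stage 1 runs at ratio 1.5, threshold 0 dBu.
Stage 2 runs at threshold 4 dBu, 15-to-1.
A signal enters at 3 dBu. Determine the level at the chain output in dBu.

Stage 1: overshoot 3 dB → 3/1.5 = 2 dB → 2 dBu.
Stage 2: 2 dBu ≤ 4 dBu, so stage 2 doesn't engage; output 2 dBu.

2 dBu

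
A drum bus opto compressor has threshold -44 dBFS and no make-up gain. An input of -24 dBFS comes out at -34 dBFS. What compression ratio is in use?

Input overshoot = -24 − (-44) = 20 dB; output overshoot = -34 − (-44) = 10 dB.
Ratio = 20 / 10 = 2.

2:1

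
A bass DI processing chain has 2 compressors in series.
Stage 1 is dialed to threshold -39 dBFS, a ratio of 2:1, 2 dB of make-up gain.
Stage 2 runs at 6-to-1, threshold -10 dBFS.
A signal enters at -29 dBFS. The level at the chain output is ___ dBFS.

Stage 1: 10 dB above -39 dBFS, reduced 2:1 to 5 dB above → -34 dBFS; +2 dB make-up → -32 dBFS.
Stage 2: -32 dBFS ≤ -10 dBFS, so stage 2 doesn't engage; output -32 dBFS.

-32 dBFS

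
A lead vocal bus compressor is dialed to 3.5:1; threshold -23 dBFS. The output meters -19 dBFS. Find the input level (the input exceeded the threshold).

Post-compression overshoot = -19 − (-23) = 4 dB.
Input overshoot = R × output overshoot = 14 dB → input = -23 + 14 = -9 dBFS.

-9 dBFS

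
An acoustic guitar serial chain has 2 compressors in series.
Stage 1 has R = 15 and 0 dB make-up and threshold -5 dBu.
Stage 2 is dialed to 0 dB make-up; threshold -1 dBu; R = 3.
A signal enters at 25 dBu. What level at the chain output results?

Stage 1: 25 dBu is 30 dB over -5 dBu; at 15:1 that becomes 2 dB over, giving -3 dBu.
Stage 2: -3 dBu ≤ -1 dBu, so stage 2 doesn't engage; output -3 dBu.

-3 dBu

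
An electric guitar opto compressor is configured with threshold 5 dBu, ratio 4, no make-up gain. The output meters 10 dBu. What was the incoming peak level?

That's 5 dB above the 5 dBu threshold.
Input overshoot = R × output overshoot = 20 dB → input = 5 + 20 = 25 dBu.

25 dBu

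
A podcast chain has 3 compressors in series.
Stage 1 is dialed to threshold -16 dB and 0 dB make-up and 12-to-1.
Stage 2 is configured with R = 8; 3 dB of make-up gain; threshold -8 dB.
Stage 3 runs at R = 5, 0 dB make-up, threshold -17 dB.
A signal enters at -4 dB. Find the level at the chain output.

Stage 1: overshoot 12 dB → 12/12 = 1 dB → -15 dB.
Stage 2: below threshold (-15 ≤ -8); passes unchanged; make-up brings it to -12 dB.
Stage 3: overshoot 5 dB → 5/5 = 1 dB → -16 dB.

-16 dB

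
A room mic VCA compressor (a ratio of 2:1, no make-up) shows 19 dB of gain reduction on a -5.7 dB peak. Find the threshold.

-43.7 dB

Let T be the threshold. Output overshoot = (input overshoot)/R, so -24.7 − T = (-5.7 − T)/2.
2·(-24.7 − T) = -5.7 − T → 1·T = -49.4 − (-5.7) = -43.7.
T = -43.7/1 = -43.7 dB.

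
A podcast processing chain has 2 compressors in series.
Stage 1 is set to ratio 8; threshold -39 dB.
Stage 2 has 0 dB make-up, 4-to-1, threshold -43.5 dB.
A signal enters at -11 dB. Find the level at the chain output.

-41.5 dB

Stage 1: -11 dB is 28 dB over -39 dB; at 8:1 that becomes 3.5 dB over, giving -35.5 dB.
Stage 2: overshoot 8 dB → 8/4 = 2 dB → -41.5 dB.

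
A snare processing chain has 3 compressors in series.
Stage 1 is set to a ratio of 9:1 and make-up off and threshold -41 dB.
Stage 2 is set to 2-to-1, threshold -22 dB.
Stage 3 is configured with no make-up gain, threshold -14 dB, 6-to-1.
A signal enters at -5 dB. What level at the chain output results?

Stage 1: overshoot 36 dB → 36/9 = 4 dB → -37 dB.
Stage 2: -37 dB is at or below the -22 dB threshold — no compression; output -37 dB.
Stage 3: -37 dB ≤ -14 dB, so stage 3 doesn't engage; output -37 dB.

-37 dB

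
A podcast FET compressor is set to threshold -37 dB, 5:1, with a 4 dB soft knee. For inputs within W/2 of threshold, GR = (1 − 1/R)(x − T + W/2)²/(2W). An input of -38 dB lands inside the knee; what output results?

x − T + W/2 = -38 − (-37) + 2 = 1.
GR = (1 − 1/5) × 1² / 8 = 0.8 × 1 / 8 = 0.1 dB.
Output = -38 − 0.1 = -38.1 dB.

-38.1 dB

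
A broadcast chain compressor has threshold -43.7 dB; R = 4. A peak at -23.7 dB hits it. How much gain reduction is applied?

15 dB

The signal is 20 dB above threshold.
A 4:1 ratio leaves 5 dB of that excess.
So the signal is attenuated by 20 − 5 = 15 dB.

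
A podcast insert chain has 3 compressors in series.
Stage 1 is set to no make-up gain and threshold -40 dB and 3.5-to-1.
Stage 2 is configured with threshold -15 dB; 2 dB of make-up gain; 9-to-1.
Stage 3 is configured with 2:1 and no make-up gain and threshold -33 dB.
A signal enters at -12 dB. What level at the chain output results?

-31.5 dB

Stage 1: -12 dB is 28 dB over -40 dB; at 3.5:1 that becomes 8 dB over, giving -32 dB.
Stage 2: -32 dB is at or below the -15 dB threshold — no compression; make-up brings it to -30 dB.
Stage 3: -30 dB is 3 dB over -33 dB; at 2:1 that becomes 1.5 dB over, giving -31.5 dB.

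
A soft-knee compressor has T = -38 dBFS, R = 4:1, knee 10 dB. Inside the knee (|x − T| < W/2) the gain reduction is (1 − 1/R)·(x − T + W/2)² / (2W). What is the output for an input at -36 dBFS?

x − T + W/2 = -36 − (-38) + 5 = 7.
GR = (1 − 1/4) × 7² / 20 = 0.75 × 49 / 20 = 1.8375 dB.
Output = -36 − 1.8375 = -37.8375 dBFS.

-37.8375 dBFS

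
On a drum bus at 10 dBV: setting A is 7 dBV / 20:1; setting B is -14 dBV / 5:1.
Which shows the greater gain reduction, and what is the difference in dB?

A: overshoot 3 dB → output overshoot 0.15 dB → GR 2.85 dB.
B: overshoot 24 dB → output overshoot 4.8 dB → GR 19.2 dB.
Difference: 16.35 dB in favour of B.

B, by 16.35 dB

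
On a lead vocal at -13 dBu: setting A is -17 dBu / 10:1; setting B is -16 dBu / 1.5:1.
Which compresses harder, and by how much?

A, by 2.6 dB

A: overshoot 4 dB → output overshoot 0.4 dB → GR 3.6 dB.
B: overshoot 3 dB → output overshoot 2 dB → GR 1 dB.
Difference: 2.6 dB in favour of A.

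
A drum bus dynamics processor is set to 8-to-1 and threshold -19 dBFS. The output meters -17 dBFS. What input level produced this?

-3 dBFS

The compressed level sits -17 − (-19) = 2 dB over threshold.
Before 8:1 compression the overshoot was 2 × 8 = 16 dB, so input = -19 + 16 = -3 dBFS.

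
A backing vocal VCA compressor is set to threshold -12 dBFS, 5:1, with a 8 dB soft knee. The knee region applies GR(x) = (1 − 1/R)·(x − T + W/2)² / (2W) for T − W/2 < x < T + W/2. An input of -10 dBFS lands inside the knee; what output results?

-11.8 dBFS

x − T + W/2 = -10 − (-12) + 4 = 6.
GR = (1 − 1/5) × 6² / 16 = 0.8 × 36 / 16 = 1.8 dB.
Output = -10 − 1.8 = -11.8 dBFS.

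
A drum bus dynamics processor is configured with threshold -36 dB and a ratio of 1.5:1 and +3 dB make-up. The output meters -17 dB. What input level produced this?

-12 dB

Before make-up, the level was -17 − 3 = -20 dB.
The compressed level sits -20 − (-36) = 16 dB over threshold.
Before 1.5:1 compression the overshoot was 16 × 1.5 = 24 dB, so input = -36 + 24 = -12 dB.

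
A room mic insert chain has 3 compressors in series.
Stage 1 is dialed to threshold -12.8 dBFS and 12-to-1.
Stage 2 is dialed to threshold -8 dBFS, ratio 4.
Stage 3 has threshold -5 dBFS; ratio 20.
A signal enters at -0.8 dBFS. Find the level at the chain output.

Stage 1: 12 dB above -12.8 dBFS, reduced 12:1 to 1 dB above → -11.8 dBFS.
Stage 2: -11.8 dBFS ≤ -8 dBFS, so stage 2 doesn't engage; output -11.8 dBFS.
Stage 3: -11.8 dBFS is at or below the -5 dBFS threshold — no compression; output -11.8 dBFS.

-11.8 dBFS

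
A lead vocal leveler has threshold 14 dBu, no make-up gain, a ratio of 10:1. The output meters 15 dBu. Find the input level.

The compressed level sits 15 − 14 = 1 dB over threshold.
Undo the ratio: input overshoot = 1 × 10 = 10 dB, giving input = 24 dBu.

24 dBu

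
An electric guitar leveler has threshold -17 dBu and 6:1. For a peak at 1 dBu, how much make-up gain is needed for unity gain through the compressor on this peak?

The peak compresses to -17 + 18/6 = -14 dBu.
To reach 1 dBu requires 1 − (-14) = 15 dB of make-up.

15 dB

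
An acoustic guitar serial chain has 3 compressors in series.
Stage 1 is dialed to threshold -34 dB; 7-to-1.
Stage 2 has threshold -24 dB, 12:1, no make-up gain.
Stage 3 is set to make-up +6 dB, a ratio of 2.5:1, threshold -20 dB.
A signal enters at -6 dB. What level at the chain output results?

-24 dB

Stage 1: overshoot 28 dB → 28/7 = 4 dB → -30 dB.
Stage 2: below threshold (-30 ≤ -24); passes unchanged; output -30 dB.
Stage 3: below threshold (-30 ≤ -20); passes unchanged; make-up brings it to -24 dB.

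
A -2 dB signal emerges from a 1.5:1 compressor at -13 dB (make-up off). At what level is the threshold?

Gain reduction = -2 − (-13) = 11 dB; output overshoot = GR / (R − 1) = 11 / 0.5 = 22 dB.
Threshold = output − output overshoot = -13 − 22 = -35 dB.

-35 dB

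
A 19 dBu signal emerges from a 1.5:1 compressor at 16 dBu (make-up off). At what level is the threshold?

10 dBu

Gain reduction = 19 − 16 = 3 dB; output overshoot = GR / (R − 1) = 3 / 0.5 = 6 dB.
Threshold = output − output overshoot = 16 − 6 = 10 dBu.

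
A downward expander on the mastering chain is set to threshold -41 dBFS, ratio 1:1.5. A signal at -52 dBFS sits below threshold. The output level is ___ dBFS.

-57.5 dBFS

The input is 11 dB below the -41 dBFS threshold.
A 1:1.5 expander multiplies undershoot by 1.5: 11 × 1.5 = 16.5 dB below threshold.
Output = -41 − 16.5 = -57.5 dBFS.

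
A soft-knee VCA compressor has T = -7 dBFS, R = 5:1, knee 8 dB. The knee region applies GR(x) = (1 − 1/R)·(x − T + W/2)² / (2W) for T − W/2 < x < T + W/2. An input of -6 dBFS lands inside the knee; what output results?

-7.25 dBFS

x − T + W/2 = -6 − (-7) + 4 = 5.
GR = (1 − 1/5) × 5² / 16 = 0.8 × 25 / 16 = 1.25 dB.
Output = -6 − 1.25 = -7.25 dBFS.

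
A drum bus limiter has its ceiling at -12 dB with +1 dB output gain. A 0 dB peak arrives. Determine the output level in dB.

The limiter clamps the peak to its -12 dB ceiling.
Output gain then adds 1 dB: -12 + 1 = -11 dB.

-11 dB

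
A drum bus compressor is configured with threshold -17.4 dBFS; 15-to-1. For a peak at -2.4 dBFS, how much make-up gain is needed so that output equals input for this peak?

14 dB

The peak compresses to -17.4 + 15/15 = -16.4 dBFS.
To reach -2.4 dBFS requires -2.4 − (-16.4) = 14 dB of make-up.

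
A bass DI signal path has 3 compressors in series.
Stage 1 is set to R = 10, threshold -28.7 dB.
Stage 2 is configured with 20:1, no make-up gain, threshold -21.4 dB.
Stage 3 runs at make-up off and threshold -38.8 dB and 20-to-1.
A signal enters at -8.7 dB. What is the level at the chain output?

-38.195 dB

Stage 1: 20 dB above -28.7 dB, reduced 10:1 to 2 dB above → -26.7 dB.
Stage 2: -26.7 dB ≤ -21.4 dB, so stage 2 doesn't engage; output -26.7 dB.
Stage 3: overshoot 12.1 dB → 12.1/20 = 0.605 dB → -38.195 dB.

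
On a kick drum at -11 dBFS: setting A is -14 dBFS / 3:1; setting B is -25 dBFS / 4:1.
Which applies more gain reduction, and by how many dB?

A: overshoot 3 dB → output overshoot 1 dB → GR 2 dB.
B: overshoot 14 dB → output overshoot 3.5 dB → GR 10.5 dB.
B applies 8.5 dB more gain reduction.

B, by 8.5 dB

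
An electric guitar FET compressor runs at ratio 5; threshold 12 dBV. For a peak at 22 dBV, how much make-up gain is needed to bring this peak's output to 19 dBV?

5 dB

The peak compresses to 12 + 10/5 = 14 dBV.
To reach 19 dBV requires 19 − 14 = 5 dB of make-up.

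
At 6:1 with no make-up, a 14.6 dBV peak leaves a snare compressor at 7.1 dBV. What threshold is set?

5.6 dBV

Input is 9 dB above T (since output overshoot × R = input overshoot: (7.1 − T)·6 = 14.6 − T gives T = 5.6 dBV).
Check: 5.6 + (14.6 − 5.6)/6 = 5.6 + 1.5 = 7.1 dBV. ✓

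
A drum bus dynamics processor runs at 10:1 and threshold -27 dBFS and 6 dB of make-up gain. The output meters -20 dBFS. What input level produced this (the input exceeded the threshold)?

Before make-up, the level was -20 − 6 = -26 dBFS.
That's 1 dB above the -27 dBFS threshold.
Input overshoot = R × output overshoot = 10 dB → input = -27 + 10 = -17 dBFS.

-17 dBFS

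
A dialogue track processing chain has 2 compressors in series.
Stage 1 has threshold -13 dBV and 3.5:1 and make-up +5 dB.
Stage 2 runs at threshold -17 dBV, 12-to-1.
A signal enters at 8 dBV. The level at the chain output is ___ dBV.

-15.75 dBV

Stage 1: 21 dB above -13 dBV, reduced 3.5:1 to 6 dB above → -7 dBV; +5 dB make-up → -2 dBV.
Stage 2: overshoot 15 dB → 15/12 = 1.25 dB → -15.75 dBV.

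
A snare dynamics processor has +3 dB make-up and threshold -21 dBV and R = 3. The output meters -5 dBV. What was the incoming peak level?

Before make-up, the level was -5 − 3 = -8 dBV.
That's 13 dB above the -21 dBV threshold.
Input overshoot = R × output overshoot = 39 dB → input = -21 + 39 = 18 dBV.

18 dBV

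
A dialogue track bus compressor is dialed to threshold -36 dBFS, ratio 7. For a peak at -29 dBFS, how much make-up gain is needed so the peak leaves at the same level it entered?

Without make-up, output = threshold + overshoot/7 = -36 + 1 = -35 dBFS.
Gap to target: 6 dB.

6 dB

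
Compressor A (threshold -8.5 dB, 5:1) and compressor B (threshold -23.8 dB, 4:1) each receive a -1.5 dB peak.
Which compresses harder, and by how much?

A: 7 dB over, compressed to 1.4 dB over, so 5.6 dB of GR.
B: 22.3 dB over, compressed to 5.575 dB over, so 16.725 dB of GR.
B applies 11.125 dB more gain reduction.

B, by 11.125 dB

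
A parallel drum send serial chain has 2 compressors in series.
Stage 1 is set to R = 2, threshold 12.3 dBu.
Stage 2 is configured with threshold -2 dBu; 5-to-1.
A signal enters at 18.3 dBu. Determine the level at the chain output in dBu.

1.46 dBu

Stage 1: 6 dB above 12.3 dBu, reduced 2:1 to 3 dB above → 15.3 dBu.
Stage 2: 17.3 dB above -2 dBu, reduced 5:1 to 3.46 dB above → 1.46 dBu.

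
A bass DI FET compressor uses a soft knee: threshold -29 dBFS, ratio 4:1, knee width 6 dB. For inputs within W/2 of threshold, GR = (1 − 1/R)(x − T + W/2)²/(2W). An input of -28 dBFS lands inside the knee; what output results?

x − T + W/2 = -28 − (-29) + 3 = 4.
GR = (1 − 1/4) × 4² / 12 = 0.75 × 16 / 12 = 1 dB.
Output = -28 − 1 = -29 dBFS.

-29 dBFS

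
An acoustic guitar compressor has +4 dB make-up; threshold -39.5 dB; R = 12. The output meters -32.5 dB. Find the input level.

-3.5 dB

Remove make-up: -32.5 − 4 = -36.5 dB.
That's 3 dB above the -39.5 dB threshold.
Undo the ratio: input overshoot = 3 × 12 = 36 dB, giving input = -3.5 dB.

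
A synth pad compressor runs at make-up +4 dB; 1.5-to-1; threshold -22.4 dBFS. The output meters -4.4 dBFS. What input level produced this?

-1.4 dBFS

Stripping the +4 dB make-up gives -8.4 dBFS at the gain stage.
That's 14 dB above the -22.4 dBFS threshold.
Undo the ratio: input overshoot = 14 × 1.5 = 21 dB, giving input = -1.4 dBFS.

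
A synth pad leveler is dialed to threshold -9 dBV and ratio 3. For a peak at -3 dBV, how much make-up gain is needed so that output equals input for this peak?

Overshoot 6 dB → 6/3 = 2 dB after compression, so the compressed level is -9 + 2 = -7 dBV.
Make-up = target − compressed = -3 − (-7) = 4 dB.

4 dB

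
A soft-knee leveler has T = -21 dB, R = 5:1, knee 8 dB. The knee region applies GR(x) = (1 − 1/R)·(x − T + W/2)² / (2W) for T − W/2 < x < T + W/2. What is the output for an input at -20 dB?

x − T + W/2 = -20 − (-21) + 4 = 5.
GR = (1 − 1/5) × 5² / 16 = 0.8 × 25 / 16 = 1.25 dB.
Output = -20 − 1.25 = -21.25 dB.

-21.25 dB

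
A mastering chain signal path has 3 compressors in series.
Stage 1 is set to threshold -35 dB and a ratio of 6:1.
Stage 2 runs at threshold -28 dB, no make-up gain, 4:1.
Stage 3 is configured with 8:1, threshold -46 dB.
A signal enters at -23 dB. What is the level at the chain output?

Stage 1: 12 dB above -35 dB, reduced 6:1 to 2 dB above → -33 dB.
Stage 2: -33 dB is at or below the -28 dB threshold — no compression; output -33 dB.
Stage 3: overshoot 13 dB → 13/8 = 1.625 dB → -44.375 dB.

-44.375 dB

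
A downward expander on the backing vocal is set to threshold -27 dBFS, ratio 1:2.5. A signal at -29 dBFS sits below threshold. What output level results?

-32 dBFS

Undershoot = (-27) − (-29) = 2 dB.
At 1:2.5, that expands to 5 dB under threshold.
Output = -27 − 5 = -32 dBFS.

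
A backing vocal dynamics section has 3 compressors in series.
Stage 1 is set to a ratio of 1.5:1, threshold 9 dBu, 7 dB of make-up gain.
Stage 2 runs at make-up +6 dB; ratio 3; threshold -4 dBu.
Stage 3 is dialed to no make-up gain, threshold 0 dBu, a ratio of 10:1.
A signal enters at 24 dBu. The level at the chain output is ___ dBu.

1.2 dBu

Stage 1: overshoot 15 dB → 15/1.5 = 10 dB → 19 dBu; +7 dB make-up → 26 dBu.
Stage 2: overshoot 30 dB → 30/3 = 10 dB → 6 dBu; +6 dB make-up → 12 dBu.
Stage 3: 12 dB above 0 dBu, reduced 10:1 to 1.2 dB above → 1.2 dBu.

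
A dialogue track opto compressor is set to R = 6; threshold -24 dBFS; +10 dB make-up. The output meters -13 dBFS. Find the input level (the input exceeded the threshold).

-18 dBFS

Remove make-up: -13 − 10 = -23 dBFS.
That's 1 dB above the -24 dBFS threshold.
Undo the ratio: input overshoot = 1 × 6 = 6 dB, giving input = -18 dBFS.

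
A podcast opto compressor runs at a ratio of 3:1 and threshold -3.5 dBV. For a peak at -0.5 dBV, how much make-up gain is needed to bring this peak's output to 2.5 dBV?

5 dB

Without make-up, output = threshold + overshoot/3 = -3.5 + 1 = -2.5 dBV.
Gap to target: 5 dB.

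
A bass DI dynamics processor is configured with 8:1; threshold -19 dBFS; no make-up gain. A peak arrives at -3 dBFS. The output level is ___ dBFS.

-17 dBFS

Overshoot: -3 − (-19) = 16 dB.
The 16 dB excess becomes 2 dB after 8:1 reduction.
Output = -19 + 2 = -17 dBFS.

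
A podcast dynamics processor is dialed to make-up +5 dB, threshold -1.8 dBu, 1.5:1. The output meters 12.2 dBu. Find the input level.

11.7 dBu

Remove make-up: 12.2 − 5 = 7.2 dBu.
That's 9 dB above the -1.8 dBu threshold.
Before 1.5:1 compression the overshoot was 9 × 1.5 = 13.5 dB, so input = -1.8 + 13.5 = 11.7 dBu.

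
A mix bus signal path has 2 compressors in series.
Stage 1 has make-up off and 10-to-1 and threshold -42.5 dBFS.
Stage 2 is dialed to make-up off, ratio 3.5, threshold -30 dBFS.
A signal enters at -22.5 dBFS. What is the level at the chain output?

Stage 1: -22.5 dBFS is 20 dB over -42.5 dBFS; at 10:1 that becomes 2 dB over, giving -40.5 dBFS.
Stage 2: below threshold (-40.5 ≤ -30); passes unchanged; output -40.5 dBFS.

-40.5 dBFS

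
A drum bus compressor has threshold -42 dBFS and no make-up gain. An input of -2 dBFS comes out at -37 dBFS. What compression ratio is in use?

Input overshoot = -2 − (-42) = 40 dB; output overshoot = -37 − (-42) = 5 dB.
Ratio = 40 / 5 = 8.

8:1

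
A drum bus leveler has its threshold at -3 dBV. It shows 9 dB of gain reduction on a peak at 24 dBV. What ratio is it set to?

Input overshoot = 24 − (-3) = 27 dB.
Output overshoot = 27 − 9 = 18 dB.
Ratio = input overshoot / output overshoot = 27 / 18 = 1.5.

1.5:1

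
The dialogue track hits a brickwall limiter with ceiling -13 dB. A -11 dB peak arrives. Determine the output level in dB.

-13 dB

At ∞:1, everything above -13 dB is held at the ceiling.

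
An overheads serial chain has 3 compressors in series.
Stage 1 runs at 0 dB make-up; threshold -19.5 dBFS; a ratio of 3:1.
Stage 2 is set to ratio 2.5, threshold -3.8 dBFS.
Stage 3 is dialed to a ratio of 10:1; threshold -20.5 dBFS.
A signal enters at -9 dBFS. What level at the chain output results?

Stage 1: overshoot 10.5 dB → 10.5/3 = 3.5 dB → -16 dBFS.
Stage 2: below threshold (-16 ≤ -3.8); passes unchanged; output -16 dBFS.
Stage 3: 4.5 dB above -20.5 dBFS, reduced 10:1 to 0.45 dB above → -20.05 dBFS.

-20.05 dBFS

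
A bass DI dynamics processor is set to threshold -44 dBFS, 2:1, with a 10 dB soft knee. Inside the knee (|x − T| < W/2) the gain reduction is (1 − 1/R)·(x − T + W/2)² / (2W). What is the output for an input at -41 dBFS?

x − T + W/2 = -41 − (-44) + 5 = 8.
GR = (1 − 1/2) × 8² / 20 = 0.5 × 64 / 20 = 1.6 dB.
Output = -41 − 1.6 = -42.6 dBFS.

-42.6 dBFS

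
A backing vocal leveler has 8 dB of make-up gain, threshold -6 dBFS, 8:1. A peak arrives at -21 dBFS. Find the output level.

-21 dBFS is 15 dB below the -6 dBFS threshold, so no gain reduction is applied.
Make-up gain adds 8 dB: -21 + 8 = -13 dBFS.

-13 dBFS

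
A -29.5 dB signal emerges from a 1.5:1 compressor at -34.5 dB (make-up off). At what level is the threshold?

Let T be the threshold. Output overshoot = (input overshoot)/R, so -34.5 − T = (-29.5 − T)/1.5.
1.5·(-34.5 − T) = -29.5 − T → 0.5·T = -51.75 − (-29.5) = -22.25.
T = -22.25/0.5 = -44.5 dB.

-44.5 dB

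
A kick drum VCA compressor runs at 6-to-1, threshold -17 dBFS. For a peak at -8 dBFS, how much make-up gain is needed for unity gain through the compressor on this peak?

The peak compresses to -17 + 9/6 = -15.5 dBFS.
To reach -8 dBFS requires -8 − (-15.5) = 7.5 dB of make-up.

7.5 dB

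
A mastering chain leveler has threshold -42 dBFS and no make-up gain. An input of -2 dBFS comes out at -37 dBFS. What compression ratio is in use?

8:1

Input overshoot = -2 − (-42) = 40 dB; output overshoot = -37 − (-42) = 5 dB.
Ratio = 40 / 5 = 8.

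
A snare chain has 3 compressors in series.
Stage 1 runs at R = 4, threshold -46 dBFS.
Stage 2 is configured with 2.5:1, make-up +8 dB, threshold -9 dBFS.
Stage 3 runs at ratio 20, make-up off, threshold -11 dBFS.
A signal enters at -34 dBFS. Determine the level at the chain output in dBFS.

Stage 1: 12 dB above -46 dBFS, reduced 4:1 to 3 dB above → -43 dBFS.
Stage 2: -43 dBFS is at or below the -9 dBFS threshold — no compression; make-up brings it to -35 dBFS.
Stage 3: -35 dBFS is at or below the -11 dBFS threshold — no compression; output -35 dBFS.

-35 dBFS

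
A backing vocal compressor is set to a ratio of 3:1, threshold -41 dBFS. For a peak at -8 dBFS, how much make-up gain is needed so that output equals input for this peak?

22 dB

Without make-up, output = threshold + overshoot/3 = -41 + 11 = -30 dBFS.
Gap to target: 22 dB.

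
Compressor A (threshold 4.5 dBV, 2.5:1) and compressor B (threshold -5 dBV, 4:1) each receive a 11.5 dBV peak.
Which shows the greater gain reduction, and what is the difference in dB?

B, by 8.175 dB

A: overshoot 7 dB → output overshoot 2.8 dB → GR 4.2 dB.
B: overshoot 16.5 dB → output overshoot 4.125 dB → GR 12.375 dB.
B applies 8.175 dB more gain reduction.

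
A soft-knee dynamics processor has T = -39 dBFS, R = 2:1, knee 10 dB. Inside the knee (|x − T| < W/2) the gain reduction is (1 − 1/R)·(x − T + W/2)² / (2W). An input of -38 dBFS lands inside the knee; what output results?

-38.9 dBFS

x − T + W/2 = -38 − (-39) + 5 = 6.
GR = (1 − 1/2) × 6² / 20 = 0.5 × 36 / 20 = 0.9 dB.
Output = -38 − 0.9 = -38.9 dBFS.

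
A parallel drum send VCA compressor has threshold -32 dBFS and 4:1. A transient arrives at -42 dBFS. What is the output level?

-42 dBFS is 10 dB below the -32 dBFS threshold, so no gain reduction is applied.
Output = input = -42 dBFS.

-42 dBFS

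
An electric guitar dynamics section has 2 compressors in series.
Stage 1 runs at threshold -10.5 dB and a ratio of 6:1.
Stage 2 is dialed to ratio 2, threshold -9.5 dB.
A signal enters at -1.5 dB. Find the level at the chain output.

Stage 1: -1.5 dB is 9 dB over -10.5 dB; at 6:1 that becomes 1.5 dB over, giving -9 dB.
Stage 2: -9 dB is 0.5 dB over -9.5 dB; at 2:1 that becomes 0.25 dB over, giving -9.25 dB.

-9.25 dB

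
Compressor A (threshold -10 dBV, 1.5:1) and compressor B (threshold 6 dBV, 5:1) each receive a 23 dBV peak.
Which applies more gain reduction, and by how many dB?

B, by 2.6 dB

A: overshoot 33 dB → output overshoot 22 dB → GR 11 dB.
B: overshoot 17 dB → output overshoot 3.4 dB → GR 13.6 dB.
B reduces 2.6 dB more.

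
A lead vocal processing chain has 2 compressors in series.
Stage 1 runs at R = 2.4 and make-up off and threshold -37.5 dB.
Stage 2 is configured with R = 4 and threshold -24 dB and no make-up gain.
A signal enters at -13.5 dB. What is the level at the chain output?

-27.5 dB

Stage 1: -13.5 dB is 24 dB over -37.5 dB; at 2.4:1 that becomes 10 dB over, giving -27.5 dB.
Stage 2: -27.5 dB is at or below the -24 dB threshold — no compression; output -27.5 dB.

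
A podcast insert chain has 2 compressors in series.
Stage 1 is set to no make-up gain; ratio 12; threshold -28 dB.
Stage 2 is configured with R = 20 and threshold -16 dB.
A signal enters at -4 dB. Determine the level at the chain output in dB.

-26 dB

Stage 1: overshoot 24 dB → 24/12 = 2 dB → -26 dB.
Stage 2: -26 dB ≤ -16 dB, so stage 2 doesn't engage; output -26 dB.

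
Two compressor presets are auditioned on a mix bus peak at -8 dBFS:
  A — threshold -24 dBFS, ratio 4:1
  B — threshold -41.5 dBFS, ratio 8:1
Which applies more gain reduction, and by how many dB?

B, by 17.3125 dB

A: GR = 16 − 16/4 = 12 dB.
B: GR = 33.5 − 33.5/8 = 29.3125 dB.
Difference: 17.3125 dB in favour of B.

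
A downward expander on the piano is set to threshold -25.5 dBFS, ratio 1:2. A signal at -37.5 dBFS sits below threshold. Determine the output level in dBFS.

-49.5 dBFS

The input is 12 dB below the -25.5 dBFS threshold.
A 1:2 expander multiplies undershoot by 2: 12 × 2 = 24 dB below threshold.
Output = -25.5 − 24 = -49.5 dBFS.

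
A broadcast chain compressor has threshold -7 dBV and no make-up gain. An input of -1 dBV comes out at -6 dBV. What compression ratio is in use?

6:1

Input overshoot = -1 − (-7) = 6 dB; output overshoot = -6 − (-7) = 1 dB.
Ratio = 6 / 1 = 6.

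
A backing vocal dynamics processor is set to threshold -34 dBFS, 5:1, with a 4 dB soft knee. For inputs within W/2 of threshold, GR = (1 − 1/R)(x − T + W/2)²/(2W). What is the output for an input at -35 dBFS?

x − T + W/2 = -35 − (-34) + 2 = 1.
GR = (1 − 1/5) × 1² / 8 = 0.8 × 1 / 8 = 0.1 dB.
Output = -35 − 0.1 = -35.1 dBFS.

-35.1 dBFS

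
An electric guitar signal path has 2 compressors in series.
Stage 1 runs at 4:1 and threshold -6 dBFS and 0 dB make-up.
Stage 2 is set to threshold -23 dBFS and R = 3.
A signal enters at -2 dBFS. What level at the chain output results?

Stage 1: overshoot 4 dB → 4/4 = 1 dB → -5 dBFS.
Stage 2: -5 dBFS is 18 dB over -23 dBFS; at 3:1 that becomes 6 dB over, giving -17 dBFS.

-17 dBFS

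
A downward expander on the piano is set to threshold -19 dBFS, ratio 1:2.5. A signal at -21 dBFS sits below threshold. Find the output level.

-24 dBFS

Below threshold, a 1:2.5 expander applies gain = (2.5−1)×(T − x) of attenuation.
(2.5−1) × 2 = 3 dB, so output = -21 − 3 = -24 dBFS.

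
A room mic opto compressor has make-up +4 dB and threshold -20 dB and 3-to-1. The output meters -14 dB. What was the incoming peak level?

Stripping the +4 dB make-up gives -18 dB at the gain stage.
Post-compression overshoot = -18 − (-20) = 2 dB.
Undo the ratio: input overshoot = 2 × 3 = 6 dB, giving input = -14 dB.

-14 dB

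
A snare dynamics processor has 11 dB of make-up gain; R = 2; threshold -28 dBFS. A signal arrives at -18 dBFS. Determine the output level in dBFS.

-12 dBFS

The input is 10 dB above the -28 dBFS threshold.
2:1 compression reduces that to 10/2 = 5 dB over.
So the level is -28 + 5 = -23 dBFS; make-up adds 11 dB, giving -12 dBFS.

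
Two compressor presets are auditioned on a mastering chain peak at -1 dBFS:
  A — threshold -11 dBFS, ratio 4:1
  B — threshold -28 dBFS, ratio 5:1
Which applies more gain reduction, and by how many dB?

A: GR = 10 − 10/4 = 7.5 dB.
B: GR = 27 − 27/5 = 21.6 dB.
Difference: 14.1 dB in favour of B.

B, by 14.1 dB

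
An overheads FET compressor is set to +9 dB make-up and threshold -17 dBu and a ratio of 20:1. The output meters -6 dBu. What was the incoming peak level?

23 dBu

Before make-up, the level was -6 − 9 = -15 dBu.
That's 2 dB above the -17 dBu threshold.
Undo the ratio: input overshoot = 2 × 20 = 40 dB, giving input = 23 dBu.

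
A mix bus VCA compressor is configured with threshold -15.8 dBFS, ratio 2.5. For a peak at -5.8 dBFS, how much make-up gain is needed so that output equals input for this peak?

The peak compresses to -15.8 + 10/2.5 = -11.8 dBFS.
To reach -5.8 dBFS requires -5.8 − (-11.8) = 6 dB of make-up.

6 dB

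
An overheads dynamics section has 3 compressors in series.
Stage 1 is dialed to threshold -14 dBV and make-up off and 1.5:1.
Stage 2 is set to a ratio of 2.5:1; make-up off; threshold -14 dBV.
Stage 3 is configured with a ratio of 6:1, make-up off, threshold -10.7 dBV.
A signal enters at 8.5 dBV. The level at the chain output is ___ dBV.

-10.25 dBV

Stage 1: 8.5 dBV is 22.5 dB over -14 dBV; at 1.5:1 that becomes 15 dB over, giving 1 dBV.
Stage 2: 15 dB above -14 dBV, reduced 2.5:1 to 6 dB above → -8 dBV.
Stage 3: 2.7 dB above -10.7 dBV, reduced 6:1 to 0.45 dB above → -10.25 dBV.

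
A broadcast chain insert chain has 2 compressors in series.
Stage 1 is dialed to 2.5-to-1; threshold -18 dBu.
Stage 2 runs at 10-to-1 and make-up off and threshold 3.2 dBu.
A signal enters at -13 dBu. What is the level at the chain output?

-16 dBu

Stage 1: overshoot 5 dB → 5/2.5 = 2 dB → -16 dBu.
Stage 2: below threshold (-16 ≤ 3.2); passes unchanged; output -16 dBu.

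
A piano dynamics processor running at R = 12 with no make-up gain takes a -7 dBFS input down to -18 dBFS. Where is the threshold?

-19 dBFS

Let T be the threshold. Output overshoot = (input overshoot)/R, so -18 − T = (-7 − T)/12.
12·(-18 − T) = -7 − T → 11·T = -216 − (-7) = -209.
T = -209/11 = -19 dBFS.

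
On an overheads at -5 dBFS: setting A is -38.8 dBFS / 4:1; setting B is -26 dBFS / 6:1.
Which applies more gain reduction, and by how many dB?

A: overshoot 33.8 dB → output overshoot 8.45 dB → GR 25.35 dB.
B: overshoot 21 dB → output overshoot 3.5 dB → GR 17.5 dB.
A applies 7.85 dB more gain reduction.

A, by 7.85 dB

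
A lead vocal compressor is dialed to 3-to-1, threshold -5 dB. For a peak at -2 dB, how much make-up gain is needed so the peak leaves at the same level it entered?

2 dB

The peak compresses to -5 + 3/3 = -4 dB.
To reach -2 dB requires -2 − (-4) = 2 dB of make-up.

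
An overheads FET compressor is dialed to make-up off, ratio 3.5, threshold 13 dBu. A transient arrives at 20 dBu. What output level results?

15 dBu

20 dBu sits 7 dB over threshold.
The 7 dB excess becomes 2 dB after 3.5:1 reduction.
That puts the output at 15 dBu.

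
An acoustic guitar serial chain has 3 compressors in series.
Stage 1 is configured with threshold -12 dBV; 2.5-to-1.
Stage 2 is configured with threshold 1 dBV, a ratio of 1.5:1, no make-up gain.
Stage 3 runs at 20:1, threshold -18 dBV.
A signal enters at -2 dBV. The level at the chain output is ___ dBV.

-17.5 dBV

Stage 1: overshoot 10 dB → 10/2.5 = 4 dB → -8 dBV.
Stage 2: below threshold (-8 ≤ 1); passes unchanged; output -8 dBV.
Stage 3: overshoot 10 dB → 10/20 = 0.5 dB → -17.5 dBV.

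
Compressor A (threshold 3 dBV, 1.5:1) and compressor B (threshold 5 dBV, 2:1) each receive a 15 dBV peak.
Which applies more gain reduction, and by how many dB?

A: 12 dB over, compressed to 8 dB over, so 4 dB of GR.
B: 10 dB over, compressed to 5 dB over, so 5 dB of GR.
B applies 1 dB more gain reduction.

B, by 1 dB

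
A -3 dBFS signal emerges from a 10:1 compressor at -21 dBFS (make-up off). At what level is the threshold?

-23 dBFS

Gain reduction = -3 − (-21) = 18 dB; output overshoot = GR / (R − 1) = 18 / 9 = 2 dB.
Threshold = output − output overshoot = -21 − 2 = -23 dBFS.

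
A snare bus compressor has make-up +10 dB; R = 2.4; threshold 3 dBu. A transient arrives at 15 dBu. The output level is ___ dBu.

18 dBu

The input is 12 dB above the 3 dBu threshold.
At 2.4:1 the overshoot is divided by 2.4, leaving 5 dB above threshold.
So the level is 3 + 5 = 8 dBu; make-up adds 10 dB, giving 18 dBu.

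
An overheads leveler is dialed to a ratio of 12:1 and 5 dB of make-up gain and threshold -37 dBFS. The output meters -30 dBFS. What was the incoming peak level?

-13 dBFS

Before make-up, the level was -30 − 5 = -35 dBFS.
That's 2 dB above the -37 dBFS threshold.
Input overshoot = R × output overshoot = 24 dB → input = -37 + 24 = -13 dBFS.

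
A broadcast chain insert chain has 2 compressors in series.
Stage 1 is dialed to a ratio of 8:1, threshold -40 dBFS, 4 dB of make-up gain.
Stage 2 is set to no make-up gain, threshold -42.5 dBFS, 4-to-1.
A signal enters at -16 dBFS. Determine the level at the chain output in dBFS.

Stage 1: overshoot 24 dB → 24/8 = 3 dB → -37 dBFS; +4 dB make-up → -33 dBFS.
Stage 2: 9.5 dB above -42.5 dBFS, reduced 4:1 to 2.375 dB above → -40.125 dBFS.

-40.125 dBFS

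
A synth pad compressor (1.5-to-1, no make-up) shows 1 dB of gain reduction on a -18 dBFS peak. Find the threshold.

-21 dBFS

Input is 3 dB above T (since output overshoot × R = input overshoot: (-19 − T)·1.5 = -18 − T gives T = -21 dBFS).
Check: -21 + (-18 − (-21))/1.5 = -21 + 2 = -19 dBFS. ✓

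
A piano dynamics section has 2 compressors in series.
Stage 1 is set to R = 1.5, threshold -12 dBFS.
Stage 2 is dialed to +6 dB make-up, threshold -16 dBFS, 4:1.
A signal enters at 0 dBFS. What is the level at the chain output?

Stage 1: overshoot 12 dB → 12/1.5 = 8 dB → -4 dBFS.
Stage 2: -4 dBFS is 12 dB over -16 dBFS; at 4:1 that becomes 3 dB over, giving -13 dBFS; +6 dB make-up → -7 dBFS.

-7 dBFS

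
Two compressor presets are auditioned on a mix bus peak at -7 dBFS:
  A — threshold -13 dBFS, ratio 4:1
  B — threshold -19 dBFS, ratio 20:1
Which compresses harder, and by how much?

A: 6 dB over, compressed to 1.5 dB over, so 4.5 dB of GR.
B: 12 dB over, compressed to 0.6 dB over, so 11.4 dB of GR.
B reduces 6.9 dB more.

B, by 6.9 dB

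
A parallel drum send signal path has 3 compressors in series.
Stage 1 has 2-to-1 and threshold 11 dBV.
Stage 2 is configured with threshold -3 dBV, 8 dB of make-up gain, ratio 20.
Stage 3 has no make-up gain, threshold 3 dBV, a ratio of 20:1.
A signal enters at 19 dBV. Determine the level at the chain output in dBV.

3.145 dBV

Stage 1: 19 dBV is 8 dB over 11 dBV; at 2:1 that becomes 4 dB over, giving 15 dBV.
Stage 2: overshoot 18 dB → 18/20 = 0.9 dB → -2.1 dBV; +8 dB make-up → 5.9 dBV.
Stage 3: 5.9 dBV is 2.9 dB over 3 dBV; at 20:1 that becomes 0.145 dB over, giving 3.145 dBV.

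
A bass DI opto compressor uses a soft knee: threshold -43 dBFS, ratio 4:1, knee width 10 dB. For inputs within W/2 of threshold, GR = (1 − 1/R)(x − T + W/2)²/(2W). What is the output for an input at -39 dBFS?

x − T + W/2 = -39 − (-43) + 5 = 9.
GR = (1 − 1/4) × 9² / 20 = 0.75 × 81 / 20 = 3.0375 dB.
Output = -39 − 3.0375 = -42.0375 dBFS.

-42.0375 dBFS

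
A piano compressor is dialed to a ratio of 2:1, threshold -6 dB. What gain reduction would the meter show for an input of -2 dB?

2 dB

-2 dB exceeds the threshold by 4 dB.
After 2:1 compression the overshoot becomes 4/2 = 2 dB.
So the signal is attenuated by 4 − 2 = 2 dB.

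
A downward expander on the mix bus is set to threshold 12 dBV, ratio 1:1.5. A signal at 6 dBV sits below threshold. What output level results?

Undershoot = 12 − 6 = 6 dB.
At 1:1.5, that expands to 9 dB under threshold.
Output = 12 − 9 = 3 dBV.

3 dBV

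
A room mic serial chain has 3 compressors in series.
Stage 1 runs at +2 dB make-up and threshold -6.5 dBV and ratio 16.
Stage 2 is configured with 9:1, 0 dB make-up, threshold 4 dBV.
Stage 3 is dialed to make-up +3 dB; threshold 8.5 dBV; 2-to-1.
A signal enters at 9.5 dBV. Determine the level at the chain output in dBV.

Stage 1: overshoot 16 dB → 16/16 = 1 dB → -5.5 dBV; +2 dB make-up → -3.5 dBV.
Stage 2: -3.5 dBV is at or below the 4 dBV threshold — no compression; output -3.5 dBV.
Stage 3: -3.5 dBV is at or below the 8.5 dBV threshold — no compression; make-up brings it to -0.5 dBV.

-0.5 dBV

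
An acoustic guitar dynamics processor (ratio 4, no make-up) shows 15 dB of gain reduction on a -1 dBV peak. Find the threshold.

Gain reduction = -1 − (-16) = 15 dB; output overshoot = GR / (R − 1) = 15 / 3 = 5 dB.
Threshold = output − output overshoot = -16 − 5 = -21 dBV.

-21 dBV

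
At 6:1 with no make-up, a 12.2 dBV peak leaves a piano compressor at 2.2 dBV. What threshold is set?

Input is 12 dB above T (since output overshoot × R = input overshoot: (2.2 − T)·6 = 12.2 − T gives T = 0.2 dBV).
Check: 0.2 + (12.2 − 0.2)/6 = 0.2 + 2 = 2.2 dBV. ✓

0.2 dBV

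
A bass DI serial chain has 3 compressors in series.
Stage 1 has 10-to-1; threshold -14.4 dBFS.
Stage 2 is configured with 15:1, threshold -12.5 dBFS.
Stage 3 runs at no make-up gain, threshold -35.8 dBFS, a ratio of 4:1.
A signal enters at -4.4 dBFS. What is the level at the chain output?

-30.2 dBFS

Stage 1: -4.4 dBFS is 10 dB over -14.4 dBFS; at 10:1 that becomes 1 dB over, giving -13.4 dBFS.
Stage 2: -13.4 dBFS is at or below the -12.5 dBFS threshold — no compression; output -13.4 dBFS.
Stage 3: 22.4 dB above -35.8 dBFS, reduced 4:1 to 5.6 dB above → -30.2 dBFS.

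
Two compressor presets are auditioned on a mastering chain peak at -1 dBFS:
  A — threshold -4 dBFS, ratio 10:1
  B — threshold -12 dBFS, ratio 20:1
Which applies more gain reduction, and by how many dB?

B, by 7.75 dB

A: 3 dB over, compressed to 0.3 dB over, so 2.7 dB of GR.
B: 11 dB over, compressed to 0.55 dB over, so 10.45 dB of GR.
Difference: 7.75 dB in favour of B.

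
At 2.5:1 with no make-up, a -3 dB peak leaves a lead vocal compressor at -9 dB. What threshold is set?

Input is 10 dB above T (since output overshoot × R = input overshoot: (-9 − T)·2.5 = -3 − T gives T = -13 dB).
Check: -13 + (-3 − (-13))/2.5 = -13 + 4 = -9 dB. ✓

-13 dB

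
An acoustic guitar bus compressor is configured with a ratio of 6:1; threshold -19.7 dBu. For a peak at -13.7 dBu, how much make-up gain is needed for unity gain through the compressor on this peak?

5 dB

Without make-up, output = threshold + overshoot/6 = -19.7 + 1 = -18.7 dBu.
Gap to target: 5 dB.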